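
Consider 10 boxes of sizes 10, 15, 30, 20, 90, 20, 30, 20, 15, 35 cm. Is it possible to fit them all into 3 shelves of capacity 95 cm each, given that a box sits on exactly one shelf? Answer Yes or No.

No

Total = 285 cm; ⌈285/95⌉ = 3.
The bound of 3 does not rule out 3, but exhaustive search shows no assignment into 3 shelves of capacity 95 cm exists — the minimum is 4.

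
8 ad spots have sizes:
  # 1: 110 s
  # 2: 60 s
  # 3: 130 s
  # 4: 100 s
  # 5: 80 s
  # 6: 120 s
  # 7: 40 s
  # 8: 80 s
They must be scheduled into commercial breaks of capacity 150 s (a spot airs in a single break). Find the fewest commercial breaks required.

6

Total = 130 + 120 + 110 + 100 + 80 + 80 + 60 + 40 = 720 s.
Lower bound: ⌈720/150⌉ = 5 commercial breaks.
Also, 6 ad spots each exceed 75 s, and no two of those can share a break, so at least 6 commercial breaks are needed.
A packing using 6 commercial breaks:
  break 1: 130 = 130
  break 2: 120 = 120
  break 3: 110 + 40 = 150
  break 4: 100 = 100
  break 5: 80 + 60 = 140
  break 6: 80 = 80
This matches the lower bound, so 6 is optimal.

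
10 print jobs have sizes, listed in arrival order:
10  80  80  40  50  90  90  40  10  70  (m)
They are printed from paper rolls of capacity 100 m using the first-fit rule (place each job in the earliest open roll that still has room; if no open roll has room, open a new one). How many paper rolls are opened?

  10 → roll 1 (new)  [load 10/100]
  80 → roll 1  [load 90/100]
  80 → roll 2 (new)  [load 80/100]
  40 → roll 3 (new)  [load 40/100]
  50 → roll 3  [load 90/100]
  90 → roll 4 (new)  [load 90/100]
  90 → roll 5 (new)  [load 90/100]
  40 → roll 6 (new)  [load 40/100]
  10 → roll 1  [load 100/100]
  70 → roll 7 (new)  [load 70/100]
7 paper rolls opened.

7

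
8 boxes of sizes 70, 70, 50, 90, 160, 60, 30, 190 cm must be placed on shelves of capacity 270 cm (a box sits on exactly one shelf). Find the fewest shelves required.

3

Total = 190 + 160 + 90 + 70 + 70 + 60 + 50 + 30 = 720 cm.
Lower bound: ⌈720/270⌉ = 3 shelves.
A packing using 3 shelves:
  shelf 1: 190 + 70 = 260
  shelf 2: 160 + 90 = 250
  shelf 3: 70 + 60 + 50 + 30 = 210
This matches the lower bound, so 3 is optimal.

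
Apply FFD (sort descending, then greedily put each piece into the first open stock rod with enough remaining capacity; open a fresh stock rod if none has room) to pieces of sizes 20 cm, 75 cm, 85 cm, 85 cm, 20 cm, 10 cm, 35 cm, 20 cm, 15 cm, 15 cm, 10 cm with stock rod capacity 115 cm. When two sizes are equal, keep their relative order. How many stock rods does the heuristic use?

Sorted descending: 85, 85, 75, 35, 20, 20, 20, 15, 15, 10, 10.
  85 → stock rod 1 (new)  [load 85/115]
  85 → stock rod 2 (new)  [load 85/115]
  75 → stock rod 3 (new)  [load 75/115]
  35 → stock rod 3  [load 110/115]
  20 → stock rod 1  [load 105/115]
  20 → stock rod 2  [load 105/115]
  20 → stock rod 4 (new)  [load 20/115]
  15 → stock rod 4  [load 35/115]
  15 → stock rod 4  [load 50/115]
  10 → stock rod 1  [load 115/115]
  10 → stock rod 2  [load 115/115]
4 stock rods opened.

4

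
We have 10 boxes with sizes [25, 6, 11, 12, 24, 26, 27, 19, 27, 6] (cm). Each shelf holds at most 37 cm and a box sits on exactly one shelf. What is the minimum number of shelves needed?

6

Total = 27 + 27 + 26 + 25 + 24 + 19 + 12 + 11 + 6 + 6 = 183 cm.
Lower bound: ⌈183/37⌉ = 5 shelves.
Also, 6 boxes each exceed 37/2 cm, and no two of those can share a shelf, so at least 6 shelves are needed.
A packing using 6 shelves:
  shelf 1: 27 + 6 = 33
  shelf 2: 27 + 6 = 33
  shelf 3: 26 + 11 = 37
  shelf 4: 25 + 12 = 37
  shelf 5: 24 = 24
  shelf 6: 19 = 19
This matches the lower bound, so 6 is optimal.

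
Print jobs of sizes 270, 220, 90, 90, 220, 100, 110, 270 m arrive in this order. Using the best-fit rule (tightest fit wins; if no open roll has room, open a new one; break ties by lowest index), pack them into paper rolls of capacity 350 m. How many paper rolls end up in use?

5

  270 → roll 1 (new)  [load 270/350]
  220 → roll 2 (new)  [load 220/350]
  90 → roll 2  [load 310/350]
  90 → roll 3 (new)  [load 90/350]
  220 → roll 3  [load 310/350]
  100 → roll 4 (new)  [load 100/350]
  110 → roll 4  [load 210/350]
  270 → roll 5 (new)  [load 270/350]
5 paper rolls opened.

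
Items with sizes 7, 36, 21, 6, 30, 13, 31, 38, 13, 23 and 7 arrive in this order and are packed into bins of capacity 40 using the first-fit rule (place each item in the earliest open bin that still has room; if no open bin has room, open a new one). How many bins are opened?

  7 → bin 1 (new)  [load 7/40]
  36 → bin 2 (new)  [load 36/40]
  21 → bin 1  [load 28/40]
  6 → bin 1  [load 34/40]
  30 → bin 3 (new)  [load 30/40]
  13 → bin 4 (new)  [load 13/40]
  31 → bin 5 (new)  [load 31/40]
  38 → bin 6 (new)  [load 38/40]
  13 → bin 4  [load 26/40]
  23 → bin 7 (new)  [load 23/40]
  7 → bin 3  [load 37/40]
7 bins opened.

7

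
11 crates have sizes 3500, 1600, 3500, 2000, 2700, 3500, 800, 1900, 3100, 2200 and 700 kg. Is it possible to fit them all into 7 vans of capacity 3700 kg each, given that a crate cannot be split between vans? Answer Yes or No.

No

Total = 25500 kg; ⌈25500/3700⌉ = 7.
8 crates each exceed half the capacity and cannot share a van, forcing at least 8 vans.
At least 8 vans are required, but only 7 are allowed.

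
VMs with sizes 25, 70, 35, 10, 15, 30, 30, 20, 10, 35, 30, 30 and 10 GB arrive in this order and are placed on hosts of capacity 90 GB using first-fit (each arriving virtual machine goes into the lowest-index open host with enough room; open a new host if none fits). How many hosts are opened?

  25 → host 1 (new)  [load 25/90]
  70 → host 2 (new)  [load 70/90]
  35 → host 1  [load 60/90]
  10 → host 1  [load 70/90]
  15 → host 1  [load 85/90]
  30 → host 3 (new)  [load 30/90]
  30 → host 3  [load 60/90]
  20 → host 2  [load 90/90]
  10 → host 3  [load 70/90]
  35 → host 4 (new)  [load 35/90]
  30 → host 4  [load 65/90]
  30 → host 5 (new)  [load 30/90]
  10 → host 3  [load 80/90]
5 hosts opened.

5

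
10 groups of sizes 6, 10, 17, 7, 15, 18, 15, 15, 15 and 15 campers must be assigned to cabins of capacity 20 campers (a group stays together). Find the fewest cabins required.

Total = 18 + 17 + 15 + 15 + 15 + 15 + 15 + 10 + 7 + 6 = 133 campers.
Lower bound: ⌈133/20⌉ = 7 cabins.
A packing using 9 cabins:
  cabin 1: 18 = 18
  cabin 2: 17 = 17
  cabin 3: 15 = 15
  cabin 4: 15 = 15
  cabin 5: 15 = 15
  cabin 6: 15 = 15
  cabin 7: 15 = 15
  cabin 8: 10 + 7 = 17
  cabin 9: 6 = 6
No arrangement into 8 cabins stays within capacity, so 9 is optimal.

9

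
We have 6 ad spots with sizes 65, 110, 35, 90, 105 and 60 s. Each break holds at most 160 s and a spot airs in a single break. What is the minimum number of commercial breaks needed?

4

Total = 110 + 105 + 90 + 65 + 60 + 35 = 465 s.
Lower bound: ⌈465/160⌉ = 3 commercial breaks.
A packing using 4 commercial breaks:
  break 1: 110 + 35 = 145
  break 2: 105 = 105
  break 3: 90 + 65 = 155
  break 4: 60 = 60
No arrangement into 3 commercial breaks stays within capacity, so 4 is optimal.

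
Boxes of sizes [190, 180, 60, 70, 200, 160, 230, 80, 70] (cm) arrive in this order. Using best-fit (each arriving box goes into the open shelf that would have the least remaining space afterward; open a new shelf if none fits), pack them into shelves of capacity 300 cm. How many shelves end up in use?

  190 → shelf 1 (new)  [load 190/300]
  180 → shelf 2 (new)  [load 180/300]
  60 → shelf 1  [load 250/300]
  70 → shelf 2  [load 250/300]
  200 → shelf 3 (new)  [load 200/300]
  160 → shelf 4 (new)  [load 160/300]
  230 → shelf 5 (new)  [load 230/300]
  80 → shelf 3  [load 280/300]
  70 → shelf 5  [load 300/300]
5 shelves opened.

5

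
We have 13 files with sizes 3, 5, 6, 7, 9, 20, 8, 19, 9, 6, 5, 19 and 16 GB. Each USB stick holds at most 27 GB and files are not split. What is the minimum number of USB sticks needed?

Total = 20 + 19 + 19 + 16 + 9 + 9 + 8 + 7 + 6 + 6 + 5 + 5 + 3 = 132 GB.
Lower bound: ⌈132/27⌉ = 5 USB sticks.
A packing using 5 USB sticks:
  USB stick 1: 20 + 7 = 27
  USB stick 2: 19 + 8 = 27
  USB stick 3: 19 + 5 + 3 = 27
  USB stick 4: 16 + 9 = 25
  USB stick 5: 9 + 6 + 6 + 5 = 26
This matches the lower bound, so 5 is optimal.

5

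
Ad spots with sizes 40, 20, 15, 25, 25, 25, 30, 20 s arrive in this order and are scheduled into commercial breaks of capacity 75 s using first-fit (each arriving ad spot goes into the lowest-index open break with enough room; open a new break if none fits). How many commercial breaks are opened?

  40 → break 1 (new)  [load 40/75]
  20 → break 1  [load 60/75]
  15 → break 1  [load 75/75]
  25 → break 2 (new)  [load 25/75]
  25 → break 2  [load 50/75]
  25 → break 2  [load 75/75]
  30 → break 3 (new)  [load 30/75]
  20 → break 3  [load 50/75]
3 commercial breaks opened.

3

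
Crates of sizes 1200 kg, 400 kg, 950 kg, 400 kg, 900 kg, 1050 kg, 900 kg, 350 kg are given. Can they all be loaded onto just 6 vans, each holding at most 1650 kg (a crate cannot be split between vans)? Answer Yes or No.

A valid assignment using 5 vans:
  van 1: 1200 + 400 = 1600
  van 2: 1050 + 400 = 1450
  van 3: 950 + 350 = 1300
  van 4: 900 = 900
  van 5: 900 = 900
That uses only 5 ≤ 6, so 6 vans are enough.

Yes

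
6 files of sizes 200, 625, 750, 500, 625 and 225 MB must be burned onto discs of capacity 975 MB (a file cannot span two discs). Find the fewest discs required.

4

Total = 750 + 625 + 625 + 500 + 225 + 200 = 2925 MB.
Lower bound: ⌈2925/975⌉ = 3 discs.
Also, 4 files each exceed 975/2 MB, and no two of those can share a disc, so at least 4 discs are needed.
A packing using 4 discs:
  disc 1: 750 + 225 = 975
  disc 2: 625 + 200 = 825
  disc 3: 625 = 625
  disc 4: 500 = 500
This matches the lower bound, so 4 is optimal.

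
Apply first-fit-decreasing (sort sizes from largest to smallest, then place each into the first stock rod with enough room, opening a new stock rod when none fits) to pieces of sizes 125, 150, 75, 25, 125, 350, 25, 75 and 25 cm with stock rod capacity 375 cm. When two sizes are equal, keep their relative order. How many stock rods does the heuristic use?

Sorted descending: 350, 150, 125, 125, 75, 75, 25, 25, 25.
  350 → stock rod 1 (new)  [load 350/375]
  150 → stock rod 2 (new)  [load 150/375]
  125 → stock rod 2  [load 275/375]
  125 → stock rod 3 (new)  [load 125/375]
  75 → stock rod 2  [load 350/375]
  75 → stock rod 3  [load 200/375]
  25 → stock rod 1  [load 375/375]
  25 → stock rod 2  [load 375/375]
  25 → stock rod 3  [load 225/375]
3 stock rods opened.

3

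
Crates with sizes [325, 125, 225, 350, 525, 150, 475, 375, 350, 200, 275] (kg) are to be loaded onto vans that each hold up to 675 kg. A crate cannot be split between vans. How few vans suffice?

6

Total = 525 + 475 + 375 + 350 + 350 + 325 + 275 + 225 + 200 + 150 + 125 = 3375 kg.
Lower bound: ⌈3375/675⌉ = 5 vans.
A packing using 6 vans:
  van 1: 525 + 150 = 675
  van 2: 475 + 200 = 675
  van 3: 375 + 275 = 650
  van 4: 350 + 325 = 675
  van 5: 350 + 225 = 575
  van 6: 125 = 125
No arrangement into 5 vans stays within capacity, so 6 is optimal.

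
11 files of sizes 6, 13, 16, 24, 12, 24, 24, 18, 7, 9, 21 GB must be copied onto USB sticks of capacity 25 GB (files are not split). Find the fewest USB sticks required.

Total = 24 + 24 + 24 + 21 + 18 + 16 + 13 + 12 + 9 + 7 + 6 = 174 GB.
Lower bound: ⌈174/25⌉ = 7 USB sticks.
A packing using 8 USB sticks:
  USB stick 1: 24 = 24
  USB stick 2: 24 = 24
  USB stick 3: 24 = 24
  USB stick 4: 21 = 21
  USB stick 5: 18 + 7 = 25
  USB stick 6: 16 + 9 = 25
  USB stick 7: 13 + 12 = 25
  USB stick 8: 6 = 6
No arrangement into 7 USB sticks stays within capacity, so 8 is optimal.

8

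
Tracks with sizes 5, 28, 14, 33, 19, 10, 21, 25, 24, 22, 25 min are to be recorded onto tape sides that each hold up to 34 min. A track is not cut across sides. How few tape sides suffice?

8

Total = 33 + 28 + 25 + 25 + 24 + 22 + 21 + 19 + 14 + 10 + 5 = 226 min.
Lower bound: ⌈226/34⌉ = 7 tape sides.
Also, 8 tracks each exceed 17 min, and no two of those can share a side, so at least 8 tape sides are needed.
A packing using 8 tape sides:
  side 1: 33 = 33
  side 2: 28 + 5 = 33
  side 3: 25 = 25
  side 4: 25 = 25
  side 5: 24 + 10 = 34
  side 6: 22 = 22
  side 7: 21 = 21
  side 8: 19 + 14 = 33
This matches the lower bound, so 8 is optimal.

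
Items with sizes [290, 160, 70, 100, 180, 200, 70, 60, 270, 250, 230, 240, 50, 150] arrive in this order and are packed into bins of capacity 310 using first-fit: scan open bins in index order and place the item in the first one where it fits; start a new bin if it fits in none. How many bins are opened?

  290 → bin 1 (new)  [load 290/310]
  160 → bin 2 (new)  [load 160/310]
  70 → bin 2  [load 230/310]
  100 → bin 3 (new)  [load 100/310]
  180 → bin 3  [load 280/310]
  200 → bin 4 (new)  [load 200/310]
  70 → bin 2  [load 300/310]
  60 → bin 4  [load 260/310]
  270 → bin 5 (new)  [load 270/310]
  250 → bin 6 (new)  [load 250/310]
  230 → bin 7 (new)  [load 230/310]
  240 → bin 8 (new)  [load 240/310]
  50 → bin 4  [load 310/310]
  150 → bin 9 (new)  [load 150/310]
9 bins opened.

9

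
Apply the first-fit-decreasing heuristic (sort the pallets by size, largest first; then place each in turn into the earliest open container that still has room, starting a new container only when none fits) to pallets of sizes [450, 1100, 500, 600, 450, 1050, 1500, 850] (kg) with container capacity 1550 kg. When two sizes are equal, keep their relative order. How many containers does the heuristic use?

Sorted descending: 1500, 1100, 1050, 850, 600, 500, 450, 450.
  1500 → container 1 (new)  [load 1500/1550]
  1100 → container 2 (new)  [load 1100/1550]
  1050 → container 3 (new)  [load 1050/1550]
  850 → container 4 (new)  [load 850/1550]
  600 → container 4  [load 1450/1550]
  500 → container 3  [load 1550/1550]
  450 → container 2  [load 1550/1550]
  450 → container 5 (new)  [load 450/1550]
5 containers opened.

5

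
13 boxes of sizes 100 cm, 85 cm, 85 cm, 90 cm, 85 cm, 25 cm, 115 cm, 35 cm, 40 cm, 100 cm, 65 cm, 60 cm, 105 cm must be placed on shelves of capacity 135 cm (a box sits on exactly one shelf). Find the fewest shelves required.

9

Total = 115 + 105 + 100 + 100 + 90 + 85 + 85 + 85 + 65 + 60 + 40 + 35 + 25 = 990 cm.
Lower bound: ⌈990/135⌉ = 8 shelves.
A packing using 9 shelves:
  shelf 1: 115 = 115
  shelf 2: 105 + 25 = 130
  shelf 3: 100 + 35 = 135
  shelf 4: 100 = 100
  shelf 5: 90 + 40 = 130
  shelf 6: 85 = 85
  shelf 7: 85 = 85
  shelf 8: 85 = 85
  shelf 9: 65 + 60 = 125
No arrangement into 8 shelves stays within capacity, so 9 is optimal.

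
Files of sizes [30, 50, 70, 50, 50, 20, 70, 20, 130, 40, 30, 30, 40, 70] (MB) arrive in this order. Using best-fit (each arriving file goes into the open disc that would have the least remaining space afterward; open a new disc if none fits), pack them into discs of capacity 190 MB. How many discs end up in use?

4

  30 → disc 1 (new)  [load 30/190]
  50 → disc 1  [load 80/190]
  70 → disc 1  [load 150/190]
  50 → disc 2 (new)  [load 50/190]
  50 → disc 2  [load 100/190]
  20 → disc 1  [load 170/190]
  70 → disc 2  [load 170/190]
  20 → disc 1  [load 190/190]
  130 → disc 3 (new)  [load 130/190]
  40 → disc 3  [load 170/190]
  30 → disc 4 (new)  [load 30/190]
  30 → disc 4  [load 60/190]
  40 → disc 4  [load 100/190]
  70 → disc 4  [load 170/190]
4 discs opened.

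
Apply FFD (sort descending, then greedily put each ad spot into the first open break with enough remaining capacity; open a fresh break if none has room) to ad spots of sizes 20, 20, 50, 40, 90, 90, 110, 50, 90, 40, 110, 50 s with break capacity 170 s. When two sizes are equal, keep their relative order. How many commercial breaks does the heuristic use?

Sorted descending: 110, 110, 90, 90, 90, 50, 50, 50, 40, 40, 20, 20.
  110 → break 1 (new)  [load 110/170]
  110 → break 2 (new)  [load 110/170]
  90 → break 3 (new)  [load 90/170]
  90 → break 4 (new)  [load 90/170]
  90 → break 5 (new)  [load 90/170]
  50 → break 1  [load 160/170]
  50 → break 2  [load 160/170]
  50 → break 3  [load 140/170]
  40 → break 4  [load 130/170]
  40 → break 4  [load 170/170]
  20 → break 3  [load 160/170]
  20 → break 5  [load 110/170]
5 commercial breaks opened.

5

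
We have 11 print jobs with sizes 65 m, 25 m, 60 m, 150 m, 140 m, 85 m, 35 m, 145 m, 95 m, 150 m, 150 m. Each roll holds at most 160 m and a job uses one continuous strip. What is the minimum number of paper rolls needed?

8

Total = 150 + 150 + 150 + 145 + 140 + 95 + 85 + 65 + 60 + 35 + 25 = 1100 m.
Lower bound: ⌈1100/160⌉ = 7 paper rolls.
A packing using 8 paper rolls:
  roll 1: 150 = 150
  roll 2: 150 = 150
  roll 3: 150 = 150
  roll 4: 145 = 145
  roll 5: 140 = 140
  roll 6: 95 + 65 = 160
  roll 7: 85 + 60 = 145
  roll 8: 35 + 25 = 60
No arrangement into 7 paper rolls stays within capacity, so 8 is optimal.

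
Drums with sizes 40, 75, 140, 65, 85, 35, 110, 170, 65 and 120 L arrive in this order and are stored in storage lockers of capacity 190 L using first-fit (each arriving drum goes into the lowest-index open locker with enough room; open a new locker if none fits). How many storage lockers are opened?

6

  40 → locker 1 (new)  [load 40/190]
  75 → locker 1  [load 115/190]
  140 → locker 2 (new)  [load 140/190]
  65 → locker 1  [load 180/190]
  85 → locker 3 (new)  [load 85/190]
  35 → locker 2  [load 175/190]
  110 → locker 4 (new)  [load 110/190]
  170 → locker 5 (new)  [load 170/190]
  65 → locker 3  [load 150/190]
  120 → locker 6 (new)  [load 120/190]
6 storage lockers opened.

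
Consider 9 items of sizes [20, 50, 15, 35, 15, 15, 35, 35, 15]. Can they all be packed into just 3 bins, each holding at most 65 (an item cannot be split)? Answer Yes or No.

Total = 235; ⌈235/65⌉ = 4.
At least 4 bins are required, but only 3 are allowed.

No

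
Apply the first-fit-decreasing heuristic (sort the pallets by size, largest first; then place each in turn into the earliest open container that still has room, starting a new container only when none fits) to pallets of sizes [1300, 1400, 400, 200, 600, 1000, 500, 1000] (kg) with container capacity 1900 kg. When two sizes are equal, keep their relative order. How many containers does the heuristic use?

4

Sorted descending: 1400, 1300, 1000, 1000, 600, 500, 400, 200.
  1400 → container 1 (new)  [load 1400/1900]
  1300 → container 2 (new)  [load 1300/1900]
  1000 → container 3 (new)  [load 1000/1900]
  1000 → container 4 (new)  [load 1000/1900]
  600 → container 2  [load 1900/1900]
  500 → container 1  [load 1900/1900]
  400 → container 3  [load 1400/1900]
  200 → container 3  [load 1600/1900]
4 containers opened.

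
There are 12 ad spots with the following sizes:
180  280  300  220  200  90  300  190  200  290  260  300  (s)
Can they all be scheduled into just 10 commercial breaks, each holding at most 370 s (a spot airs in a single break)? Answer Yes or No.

Yes

A valid assignment using 10 commercial breaks:
  break 1: 300 = 300
  break 2: 300 = 300
  break 3: 300 = 300
  break 4: 290 = 290
  break 5: 280 + 90 = 370
  break 6: 260 = 260
  break 7: 220 = 220
  break 8: 200 = 200
  break 9: 200 = 200
  break 10: 190 + 180 = 370
Every load is within 370 s, so 10 commercial breaks suffice.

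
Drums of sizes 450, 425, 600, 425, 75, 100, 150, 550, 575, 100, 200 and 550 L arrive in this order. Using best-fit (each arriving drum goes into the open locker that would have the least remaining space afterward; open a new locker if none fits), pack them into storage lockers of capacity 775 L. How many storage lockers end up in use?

  450 → locker 1 (new)  [load 450/775]
  425 → locker 2 (new)  [load 425/775]
  600 → locker 3 (new)  [load 600/775]
  425 → locker 4 (new)  [load 425/775]
  75 → locker 3  [load 675/775]
  100 → locker 3  [load 775/775]
  150 → locker 1  [load 600/775]
  550 → locker 5 (new)  [load 550/775]
  575 → locker 6 (new)  [load 575/775]
  100 → locker 1  [load 700/775]
  200 → locker 6  [load 775/775]
  550 → locker 7 (new)  [load 550/775]
7 storage lockers opened.

7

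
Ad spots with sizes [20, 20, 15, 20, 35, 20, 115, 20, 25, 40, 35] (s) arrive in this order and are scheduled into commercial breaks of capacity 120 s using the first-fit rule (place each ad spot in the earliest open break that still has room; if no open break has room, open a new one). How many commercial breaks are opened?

  20 → break 1 (new)  [load 20/120]
  20 → break 1  [load 40/120]
  15 → break 1  [load 55/120]
  20 → break 1  [load 75/120]
  35 → break 1  [load 110/120]
  20 → break 2 (new)  [load 20/120]
  115 → break 3 (new)  [load 115/120]
  20 → break 2  [load 40/120]
  25 → break 2  [load 65/120]
  40 → break 2  [load 105/120]
  35 → break 4 (new)  [load 35/120]
4 commercial breaks opened.

4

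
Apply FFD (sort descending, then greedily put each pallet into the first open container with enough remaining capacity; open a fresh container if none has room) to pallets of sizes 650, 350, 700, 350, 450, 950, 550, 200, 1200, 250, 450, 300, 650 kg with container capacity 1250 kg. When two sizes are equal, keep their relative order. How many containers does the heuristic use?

6

Sorted descending: 1200, 950, 700, 650, 650, 550, 450, 450, 350, 350, 300, 250, 200.
  1200 → container 1 (new)  [load 1200/1250]
  950 → container 2 (new)  [load 950/1250]
  700 → container 3 (new)  [load 700/1250]
  650 → container 4 (new)  [load 650/1250]
  650 → container 5 (new)  [load 650/1250]
  550 → container 3  [load 1250/1250]
  450 → container 4  [load 1100/1250]
  450 → container 5  [load 1100/1250]
  350 → container 6 (new)  [load 350/1250]
  350 → container 6  [load 700/1250]
  300 → container 2  [load 1250/1250]
  250 → container 6  [load 950/1250]
  200 → container 6  [load 1150/1250]
6 containers opened.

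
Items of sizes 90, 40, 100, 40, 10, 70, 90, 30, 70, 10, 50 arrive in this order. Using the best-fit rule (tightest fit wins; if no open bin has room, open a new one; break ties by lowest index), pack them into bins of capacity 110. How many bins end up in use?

7

  90 → bin 1 (new)  [load 90/110]
  40 → bin 2 (new)  [load 40/110]
  100 → bin 3 (new)  [load 100/110]
  40 → bin 2  [load 80/110]
  10 → bin 3  [load 110/110]
  70 → bin 4 (new)  [load 70/110]
  90 → bin 5 (new)  [load 90/110]
  30 → bin 2  [load 110/110]
  70 → bin 6 (new)  [load 70/110]
  10 → bin 1  [load 100/110]
  50 → bin 7 (new)  [load 50/110]
7 bins opened.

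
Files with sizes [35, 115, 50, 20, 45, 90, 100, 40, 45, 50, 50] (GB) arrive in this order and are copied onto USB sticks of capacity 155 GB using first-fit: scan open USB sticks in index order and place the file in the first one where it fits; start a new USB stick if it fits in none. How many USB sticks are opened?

5

  35 → USB stick 1 (new)  [load 35/155]
  115 → USB stick 1  [load 150/155]
  50 → USB stick 2 (new)  [load 50/155]
  20 → USB stick 2  [load 70/155]
  45 → USB stick 2  [load 115/155]
  90 → USB stick 3 (new)  [load 90/155]
  100 → USB stick 4 (new)  [load 100/155]
  40 → USB stick 2  [load 155/155]
  45 → USB stick 3  [load 135/155]
  50 → USB stick 4  [load 150/155]
  50 → USB stick 5 (new)  [load 50/155]
5 USB sticks opened.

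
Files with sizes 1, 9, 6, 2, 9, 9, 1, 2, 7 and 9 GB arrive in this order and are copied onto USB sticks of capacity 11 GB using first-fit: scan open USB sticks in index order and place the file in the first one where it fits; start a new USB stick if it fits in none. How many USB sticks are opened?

  1 → USB stick 1 (new)  [load 1/11]
  9 → USB stick 1  [load 10/11]
  6 → USB stick 2 (new)  [load 6/11]
  2 → USB stick 2  [load 8/11]
  9 → USB stick 3 (new)  [load 9/11]
  9 → USB stick 4 (new)  [load 9/11]
  1 → USB stick 1  [load 11/11]
  2 → USB stick 2  [load 10/11]
  7 → USB stick 5 (new)  [load 7/11]
  9 → USB stick 6 (new)  [load 9/11]
6 USB sticks opened.

6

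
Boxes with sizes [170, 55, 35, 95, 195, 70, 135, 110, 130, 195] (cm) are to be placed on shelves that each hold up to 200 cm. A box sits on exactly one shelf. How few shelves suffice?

7

Total = 195 + 195 + 170 + 135 + 130 + 110 + 95 + 70 + 55 + 35 = 1190 cm.
Lower bound: ⌈1190/200⌉ = 6 shelves.
A packing using 7 shelves:
  shelf 1: 195 = 195
  shelf 2: 195 = 195
  shelf 3: 170 = 170
  shelf 4: 135 + 55 = 190
  shelf 5: 130 + 70 = 200
  shelf 6: 110 + 35 = 145
  shelf 7: 95 = 95
No arrangement into 6 shelves stays within capacity, so 7 is optimal.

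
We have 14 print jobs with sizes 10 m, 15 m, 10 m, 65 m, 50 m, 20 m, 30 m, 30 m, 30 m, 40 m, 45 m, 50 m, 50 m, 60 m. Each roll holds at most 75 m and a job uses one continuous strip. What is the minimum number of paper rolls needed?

8

Total = 65 + 60 + 50 + 50 + 50 + 45 + 40 + 30 + 30 + 30 + 20 + 15 + 10 + 10 = 505 m.
Lower bound: ⌈505/75⌉ = 7 paper rolls.
A packing using 8 paper rolls:
  roll 1: 65 + 10 = 75
  roll 2: 60 + 15 = 75
  roll 3: 50 + 20 = 70
  roll 4: 50 + 10 = 60
  roll 5: 50 = 50
  roll 6: 45 + 30 = 75
  roll 7: 40 + 30 = 70
  roll 8: 30 = 30
No arrangement into 7 paper rolls stays within capacity, so 8 is optimal.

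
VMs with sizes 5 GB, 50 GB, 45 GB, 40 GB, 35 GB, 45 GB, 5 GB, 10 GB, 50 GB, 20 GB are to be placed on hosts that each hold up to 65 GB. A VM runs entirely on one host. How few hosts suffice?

6

Total = 50 + 50 + 45 + 45 + 40 + 35 + 20 + 10 + 5 + 5 = 305 GB.
Lower bound: ⌈305/65⌉ = 5 hosts.
Also, 6 VMs each exceed 65/2 GB, and no two of those can share a host, so at least 6 hosts are needed.
A packing using 6 hosts:
  host 1: 50 + 10 + 5 = 65
  host 2: 50 + 5 = 55
  host 3: 45 + 20 = 65
  host 4: 45 = 45
  host 5: 40 = 40
  host 6: 35 = 35
This matches the lower bound, so 6 is optimal.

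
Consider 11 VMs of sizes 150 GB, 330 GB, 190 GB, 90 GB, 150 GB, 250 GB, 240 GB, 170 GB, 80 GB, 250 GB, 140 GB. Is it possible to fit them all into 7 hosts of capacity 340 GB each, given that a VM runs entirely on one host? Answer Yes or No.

A valid assignment using 7 hosts:
  host 1: 330 = 330
  host 2: 250 + 90 = 340
  host 3: 250 + 80 = 330
  host 4: 240 = 240
  host 5: 190 + 150 = 340
  host 6: 170 + 150 = 320
  host 7: 140 = 140
Every load is within 340 GB, so 7 hosts suffice.

Yes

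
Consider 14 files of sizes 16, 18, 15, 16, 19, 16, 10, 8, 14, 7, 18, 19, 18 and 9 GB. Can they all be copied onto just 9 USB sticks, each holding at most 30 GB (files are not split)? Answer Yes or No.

A valid assignment using 9 USB sticks:
  USB stick 1: 19 + 10 = 29
  USB stick 2: 19 + 9 = 28
  USB stick 3: 18 + 8 = 26
  USB stick 4: 18 + 7 = 25
  USB stick 5: 18 = 18
  USB stick 6: 16 + 14 = 30
  USB stick 7: 16 = 16
  USB stick 8: 16 = 16
  USB stick 9: 15 = 15
Every load is within 30 GB, so 9 USB sticks suffice.

Yes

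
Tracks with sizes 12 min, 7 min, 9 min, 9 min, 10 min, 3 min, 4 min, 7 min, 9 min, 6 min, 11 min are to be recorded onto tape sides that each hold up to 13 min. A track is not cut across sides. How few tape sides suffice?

8

Total = 12 + 11 + 10 + 9 + 9 + 9 + 7 + 7 + 6 + 4 + 3 = 87 min.
Lower bound: ⌈87/13⌉ = 7 tape sides.
Also, 8 tracks each exceed 13/2 min, and no two of those can share a side, so at least 8 tape sides are needed.
A packing using 8 tape sides:
  side 1: 12 = 12
  side 2: 11 = 11
  side 3: 10 + 3 = 13
  side 4: 9 + 4 = 13
  side 5: 9 = 9
  side 6: 9 = 9
  side 7: 7 + 6 = 13
  side 8: 7 = 7
This matches the lower bound, so 8 is optimal.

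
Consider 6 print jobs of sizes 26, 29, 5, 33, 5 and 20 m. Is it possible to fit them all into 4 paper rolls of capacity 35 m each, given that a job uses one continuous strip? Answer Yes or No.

A valid assignment using 4 paper rolls:
  roll 1: 33 = 33
  roll 2: 29 + 5 = 34
  roll 3: 26 + 5 = 31
  roll 4: 20 = 20
Every load is within 35 m, so 4 paper rolls suffice.

Yes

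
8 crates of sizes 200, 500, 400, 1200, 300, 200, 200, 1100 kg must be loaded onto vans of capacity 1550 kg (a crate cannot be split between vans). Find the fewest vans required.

Total = 1200 + 1100 + 500 + 400 + 300 + 200 + 200 + 200 = 4100 kg.
Lower bound: ⌈4100/1550⌉ = 3 vans.
A packing using 3 vans:
  van 1: 1200 + 300 = 1500
  van 2: 1100 + 400 = 1500
  van 3: 500 + 200 + 200 + 200 = 1100
This matches the lower bound, so 3 is optimal.

3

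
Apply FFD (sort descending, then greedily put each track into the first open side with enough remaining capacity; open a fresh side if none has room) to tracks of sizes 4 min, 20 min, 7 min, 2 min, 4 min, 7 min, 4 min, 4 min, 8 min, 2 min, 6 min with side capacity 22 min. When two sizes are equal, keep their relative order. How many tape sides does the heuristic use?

Sorted descending: 20, 8, 7, 7, 6, 4, 4, 4, 4, 2, 2.
  20 → side 1 (new)  [load 20/22]
  8 → side 2 (new)  [load 8/22]
  7 → side 2  [load 15/22]
  7 → side 2  [load 22/22]
  6 → side 3 (new)  [load 6/22]
  4 → side 3  [load 10/22]
  4 → side 3  [load 14/22]
  4 → side 3  [load 18/22]
  4 → side 3  [load 22/22]
  2 → side 1  [load 22/22]
  2 → side 4 (new)  [load 2/22]
4 tape sides opened.

4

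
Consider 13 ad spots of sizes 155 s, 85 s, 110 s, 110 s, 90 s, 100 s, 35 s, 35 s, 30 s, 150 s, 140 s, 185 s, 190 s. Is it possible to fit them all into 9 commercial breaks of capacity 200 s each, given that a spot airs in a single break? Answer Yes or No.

Yes

A valid assignment using 8 commercial breaks:
  break 1: 190 = 190
  break 2: 185 = 185
  break 3: 155 + 35 = 190
  break 4: 150 + 35 = 185
  break 5: 140 + 30 = 170
  break 6: 110 + 90 = 200
  break 7: 110 + 85 = 195
  break 8: 100 = 100
That uses only 8 ≤ 9, so 9 commercial breaks are enough.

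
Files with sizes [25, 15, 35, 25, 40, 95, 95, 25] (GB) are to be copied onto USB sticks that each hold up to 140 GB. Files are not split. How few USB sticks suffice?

Total = 95 + 95 + 40 + 35 + 25 + 25 + 25 + 15 = 355 GB.
Lower bound: ⌈355/140⌉ = 3 USB sticks.
A packing using 3 USB sticks:
  USB stick 1: 95 + 40 = 135
  USB stick 2: 95 + 35 = 130
  USB stick 3: 25 + 25 + 25 + 15 = 90
This matches the lower bound, so 3 is optimal.

3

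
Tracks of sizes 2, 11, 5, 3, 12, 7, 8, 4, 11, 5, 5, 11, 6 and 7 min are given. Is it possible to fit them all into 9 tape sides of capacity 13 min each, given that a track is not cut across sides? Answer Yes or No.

A valid assignment using 8 tape sides:
  side 1: 12 = 12
  side 2: 11 + 2 = 13
  side 3: 11 = 11
  side 4: 11 = 11
  side 5: 8 + 5 = 13
  side 6: 7 + 6 = 13
  side 7: 7 + 5 = 12
  side 8: 5 + 4 + 3 = 12
That uses only 8 ≤ 9, so 9 tape sides are enough.

Yes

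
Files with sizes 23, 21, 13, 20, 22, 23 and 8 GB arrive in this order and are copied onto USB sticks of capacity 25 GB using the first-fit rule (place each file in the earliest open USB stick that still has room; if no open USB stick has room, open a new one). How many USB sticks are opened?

  23 → USB stick 1 (new)  [load 23/25]
  21 → USB stick 2 (new)  [load 21/25]
  13 → USB stick 3 (new)  [load 13/25]
  20 → USB stick 4 (new)  [load 20/25]
  22 → USB stick 5 (new)  [load 22/25]
  23 → USB stick 6 (new)  [load 23/25]
  8 → USB stick 3  [load 21/25]
6 USB sticks opened.

6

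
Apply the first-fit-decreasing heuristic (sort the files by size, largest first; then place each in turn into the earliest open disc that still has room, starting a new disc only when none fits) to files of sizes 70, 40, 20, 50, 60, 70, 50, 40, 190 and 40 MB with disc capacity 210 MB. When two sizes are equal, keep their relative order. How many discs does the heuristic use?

Sorted descending: 190, 70, 70, 60, 50, 50, 40, 40, 40, 20.
  190 → disc 1 (new)  [load 190/210]
  70 → disc 2 (new)  [load 70/210]
  70 → disc 2  [load 140/210]
  60 → disc 2  [load 200/210]
  50 → disc 3 (new)  [load 50/210]
  50 → disc 3  [load 100/210]
  40 → disc 3  [load 140/210]
  40 → disc 3  [load 180/210]
  40 → disc 4 (new)  [load 40/210]
  20 → disc 1  [load 210/210]
4 discs opened.

4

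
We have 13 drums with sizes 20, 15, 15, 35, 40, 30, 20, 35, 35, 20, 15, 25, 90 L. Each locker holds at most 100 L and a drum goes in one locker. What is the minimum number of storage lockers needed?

Total = 90 + 40 + 35 + 35 + 35 + 30 + 25 + 20 + 20 + 20 + 15 + 15 + 15 = 395 L.
Lower bound: ⌈395/100⌉ = 4 storage lockers.
A packing using 5 storage lockers:
  locker 1: 90 = 90
  locker 2: 40 + 35 + 25 = 100
  locker 3: 35 + 35 + 30 = 100
  locker 4: 20 + 20 + 20 + 15 + 15 = 90
  locker 5: 15 = 15
No arrangement into 4 storage lockers stays within capacity, so 5 is optimal.

5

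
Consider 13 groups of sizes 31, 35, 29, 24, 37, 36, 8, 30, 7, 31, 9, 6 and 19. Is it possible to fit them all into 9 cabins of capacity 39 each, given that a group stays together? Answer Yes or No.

Yes

A valid assignment using 9 cabins:
  cabin 1: 37 = 37
  cabin 2: 36 = 36
  cabin 3: 35 = 35
  cabin 4: 31 + 8 = 39
  cabin 5: 31 + 7 = 38
  cabin 6: 30 + 9 = 39
  cabin 7: 29 + 6 = 35
  cabin 8: 24 = 24
  cabin 9: 19 = 19
Every load is within 39, so 9 cabins suffice.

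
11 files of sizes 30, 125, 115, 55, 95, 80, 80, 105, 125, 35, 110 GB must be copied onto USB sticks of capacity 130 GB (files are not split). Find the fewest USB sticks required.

Total = 125 + 125 + 115 + 110 + 105 + 95 + 80 + 80 + 55 + 35 + 30 = 955 GB.
Lower bound: ⌈955/130⌉ = 8 USB sticks.
A packing using 9 USB sticks:
  USB stick 1: 125 = 125
  USB stick 2: 125 = 125
  USB stick 3: 115 = 115
  USB stick 4: 110 = 110
  USB stick 5: 105 = 105
  USB stick 6: 95 + 35 = 130
  USB stick 7: 80 + 30 = 110
  USB stick 8: 80 = 80
  USB stick 9: 55 = 55
No arrangement into 8 USB sticks stays within capacity, so 9 is optimal.

9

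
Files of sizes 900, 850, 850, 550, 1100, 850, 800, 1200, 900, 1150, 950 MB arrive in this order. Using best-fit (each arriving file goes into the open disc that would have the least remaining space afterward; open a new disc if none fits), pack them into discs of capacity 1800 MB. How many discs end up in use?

8

  900 → disc 1 (new)  [load 900/1800]
  850 → disc 1  [load 1750/1800]
  850 → disc 2 (new)  [load 850/1800]
  550 → disc 2  [load 1400/1800]
  1100 → disc 3 (new)  [load 1100/1800]
  850 → disc 4 (new)  [load 850/1800]
  800 → disc 4  [load 1650/1800]
  1200 → disc 5 (new)  [load 1200/1800]
  900 → disc 6 (new)  [load 900/1800]
  1150 → disc 7 (new)  [load 1150/1800]
  950 → disc 8 (new)  [load 950/1800]
8 discs opened.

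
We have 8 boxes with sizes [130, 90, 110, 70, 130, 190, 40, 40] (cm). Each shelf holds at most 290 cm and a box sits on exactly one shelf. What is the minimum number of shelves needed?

3

Total = 190 + 130 + 130 + 110 + 90 + 70 + 40 + 40 = 800 cm.
Lower bound: ⌈800/290⌉ = 3 shelves.
A packing using 3 shelves:
  shelf 1: 190 + 90 = 280
  shelf 2: 130 + 130 = 260
  shelf 3: 110 + 70 + 40 + 40 = 260
This matches the lower bound, so 3 is optimal.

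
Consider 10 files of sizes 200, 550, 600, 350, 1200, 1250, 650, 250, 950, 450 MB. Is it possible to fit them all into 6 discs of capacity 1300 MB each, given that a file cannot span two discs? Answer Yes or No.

A valid assignment using 6 discs:
  disc 1: 1250 = 1250
  disc 2: 1200 = 1200
  disc 3: 950 + 350 = 1300
  disc 4: 650 + 600 = 1250
  disc 5: 550 + 450 + 250 = 1250
  disc 6: 200 = 200
Every load is within 1300 MB, so 6 discs suffice.

Yes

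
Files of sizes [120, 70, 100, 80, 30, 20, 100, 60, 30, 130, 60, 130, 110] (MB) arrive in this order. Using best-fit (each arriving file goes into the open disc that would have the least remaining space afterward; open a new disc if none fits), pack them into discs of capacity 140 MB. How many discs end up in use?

8

  120 → disc 1 (new)  [load 120/140]
  70 → disc 2 (new)  [load 70/140]
  100 → disc 3 (new)  [load 100/140]
  80 → disc 4 (new)  [load 80/140]
  30 → disc 3  [load 130/140]
  20 → disc 1  [load 140/140]
  100 → disc 5 (new)  [load 100/140]
  60 → disc 4  [load 140/140]
  30 → disc 5  [load 130/140]
  130 → disc 6 (new)  [load 130/140]
  60 → disc 2  [load 130/140]
  130 → disc 7 (new)  [load 130/140]
  110 → disc 8 (new)  [load 110/140]
8 discs opened.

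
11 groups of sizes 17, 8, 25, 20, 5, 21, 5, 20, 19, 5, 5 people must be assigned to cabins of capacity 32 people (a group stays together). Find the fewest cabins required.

Total = 25 + 21 + 20 + 20 + 19 + 17 + 8 + 5 + 5 + 5 + 5 = 150 people.
Lower bound: ⌈150/32⌉ = 5 cabins.
Also, 6 groups each exceed 16 people, and no two of those can share a cabin, so at least 6 cabins are needed.
A packing using 6 cabins:
  cabin 1: 25 + 5 = 30
  cabin 2: 21 + 8 = 29
  cabin 3: 20 + 5 + 5 = 30
  cabin 4: 20 + 5 = 25
  cabin 5: 19 = 19
  cabin 6: 17 = 17
This matches the lower bound, so 6 is optimal.

6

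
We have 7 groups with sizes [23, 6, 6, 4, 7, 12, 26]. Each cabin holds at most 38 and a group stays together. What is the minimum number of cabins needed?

3

Total = 26 + 23 + 12 + 7 + 6 + 6 + 4 = 84.
Lower bound: ⌈84/38⌉ = 3 cabins.
A packing using 3 cabins:
  cabin 1: 26 + 12 = 38
  cabin 2: 23 + 7 + 6 = 36
  cabin 3: 6 + 4 = 10
This matches the lower bound, so 3 is optimal.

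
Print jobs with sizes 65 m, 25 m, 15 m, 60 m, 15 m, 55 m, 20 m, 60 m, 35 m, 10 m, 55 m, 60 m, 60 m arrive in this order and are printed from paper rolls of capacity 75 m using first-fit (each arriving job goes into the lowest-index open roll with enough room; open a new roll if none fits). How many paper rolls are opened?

9

  65 → roll 1 (new)  [load 65/75]
  25 → roll 2 (new)  [load 25/75]
  15 → roll 2  [load 40/75]
  60 → roll 3 (new)  [load 60/75]
  15 → roll 2  [load 55/75]
  55 → roll 4 (new)  [load 55/75]
  20 → roll 2  [load 75/75]
  60 → roll 5 (new)  [load 60/75]
  35 → roll 6 (new)  [load 35/75]
  10 → roll 1  [load 75/75]
  55 → roll 7 (new)  [load 55/75]
  60 → roll 8 (new)  [load 60/75]
  60 → roll 9 (new)  [load 60/75]
9 paper rolls opened.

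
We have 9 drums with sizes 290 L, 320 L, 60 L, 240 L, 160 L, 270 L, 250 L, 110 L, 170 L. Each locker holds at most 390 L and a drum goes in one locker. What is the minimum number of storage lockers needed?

Total = 320 + 290 + 270 + 250 + 240 + 170 + 160 + 110 + 60 = 1870 L.
Lower bound: ⌈1870/390⌉ = 5 storage lockers.
A packing using 6 storage lockers:
  locker 1: 320 + 60 = 380
  locker 2: 290 = 290
  locker 3: 270 + 110 = 380
  locker 4: 250 = 250
  locker 5: 240 = 240
  locker 6: 170 + 160 = 330
No arrangement into 5 storage lockers stays within capacity, so 6 is optimal.

6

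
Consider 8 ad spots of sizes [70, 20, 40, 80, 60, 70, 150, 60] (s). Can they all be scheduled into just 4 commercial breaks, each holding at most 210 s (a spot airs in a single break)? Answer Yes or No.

A valid assignment using 3 commercial breaks:
  break 1: 150 + 60 = 210
  break 2: 80 + 70 + 60 = 210
  break 3: 70 + 40 + 20 = 130
That uses only 3 ≤ 4, so 4 commercial breaks are enough.

Yes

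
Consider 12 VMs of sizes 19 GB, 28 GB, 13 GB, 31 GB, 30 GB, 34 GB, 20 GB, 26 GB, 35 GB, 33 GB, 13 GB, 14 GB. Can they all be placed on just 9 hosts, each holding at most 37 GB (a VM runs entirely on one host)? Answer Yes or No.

No

Total = 296 GB; ⌈296/37⌉ = 8.
9 VMs each exceed half the capacity and cannot share a host, forcing at least 9 hosts.
The bound of 9 does not rule out 9, but exhaustive search shows no assignment into 9 hosts of capacity 37 GB exists — the minimum is 10.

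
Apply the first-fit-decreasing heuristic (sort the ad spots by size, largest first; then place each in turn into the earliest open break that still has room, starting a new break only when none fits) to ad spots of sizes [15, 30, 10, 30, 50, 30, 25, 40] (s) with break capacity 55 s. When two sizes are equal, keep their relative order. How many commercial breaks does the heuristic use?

Sorted descending: 50, 40, 30, 30, 30, 25, 15, 10.
  50 → break 1 (new)  [load 50/55]
  40 → break 2 (new)  [load 40/55]
  30 → break 3 (new)  [load 30/55]
  30 → break 4 (new)  [load 30/55]
  30 → break 5 (new)  [load 30/55]
  25 → break 3  [load 55/55]
  15 → break 2  [load 55/55]
  10 → break 4  [load 40/55]
5 commercial breaks opened.

5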